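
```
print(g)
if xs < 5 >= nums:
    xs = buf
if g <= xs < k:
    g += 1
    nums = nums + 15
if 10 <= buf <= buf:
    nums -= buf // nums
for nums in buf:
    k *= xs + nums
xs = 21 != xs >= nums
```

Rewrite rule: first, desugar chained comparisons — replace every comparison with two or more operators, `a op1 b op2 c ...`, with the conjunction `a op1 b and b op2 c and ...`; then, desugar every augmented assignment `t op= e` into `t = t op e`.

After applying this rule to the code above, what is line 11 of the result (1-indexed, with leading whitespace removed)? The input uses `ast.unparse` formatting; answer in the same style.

xs = 21 != xs and xs >= nums

Transformed code:
print(g)
if xs < 5 and 5 >= nums:
    xs = buf
if g <= xs and xs < k:
    g = g + 1
    nums = nums + 15
if 10 <= buf and buf <= buf:
    nums = nums - buf // nums
for nums in buf:
    k = k * (xs + nums)
xs = 21 != xs and xs >= nums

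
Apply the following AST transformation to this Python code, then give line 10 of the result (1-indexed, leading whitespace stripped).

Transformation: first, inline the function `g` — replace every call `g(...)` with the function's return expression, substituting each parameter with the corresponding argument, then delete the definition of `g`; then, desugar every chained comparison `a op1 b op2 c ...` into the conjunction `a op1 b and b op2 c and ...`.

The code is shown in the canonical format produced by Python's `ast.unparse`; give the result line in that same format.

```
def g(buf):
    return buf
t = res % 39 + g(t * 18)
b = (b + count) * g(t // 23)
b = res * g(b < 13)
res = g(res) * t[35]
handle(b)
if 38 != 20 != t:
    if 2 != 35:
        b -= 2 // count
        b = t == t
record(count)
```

Transformed code:
t = res % 39 + t * 18
b = (b + count) * (t // 23)
b = res * (b < 13)
res = res * t[35]
handle(b)
if 38 != 20 and 20 != t:
    if 2 != 35:
        b -= 2 // count
        b = t == t
record(count)

record(count)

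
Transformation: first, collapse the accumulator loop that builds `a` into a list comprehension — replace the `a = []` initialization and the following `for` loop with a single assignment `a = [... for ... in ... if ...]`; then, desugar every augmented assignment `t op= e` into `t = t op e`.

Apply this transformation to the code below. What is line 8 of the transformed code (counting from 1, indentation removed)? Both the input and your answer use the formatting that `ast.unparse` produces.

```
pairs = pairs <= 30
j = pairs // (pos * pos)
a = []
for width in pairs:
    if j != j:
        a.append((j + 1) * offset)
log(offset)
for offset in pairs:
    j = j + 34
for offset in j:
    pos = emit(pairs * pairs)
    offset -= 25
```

Transformed code:
pairs = pairs <= 30
j = pairs // (pos * pos)
a = [(j + 1) * offset for width in pairs if j != j]
log(offset)
for offset in pairs:
    j = j + 34
for offset in j:
    pos = emit(pairs * pairs)
    offset = offset - 25

pos = emit(pairs * pairs)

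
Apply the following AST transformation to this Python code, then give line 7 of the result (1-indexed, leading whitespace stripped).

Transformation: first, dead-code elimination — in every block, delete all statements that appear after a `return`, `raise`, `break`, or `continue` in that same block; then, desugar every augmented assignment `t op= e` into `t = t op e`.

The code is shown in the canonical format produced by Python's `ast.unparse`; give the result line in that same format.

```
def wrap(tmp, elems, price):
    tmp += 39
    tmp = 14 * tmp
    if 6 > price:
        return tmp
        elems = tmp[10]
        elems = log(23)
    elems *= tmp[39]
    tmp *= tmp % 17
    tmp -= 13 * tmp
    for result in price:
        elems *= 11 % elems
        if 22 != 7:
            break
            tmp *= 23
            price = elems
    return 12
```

tmp = tmp * (tmp % 17)

Transformed code:
def wrap(tmp, elems, price):
    tmp = tmp + 39
    tmp = 14 * tmp
    if 6 > price:
        return tmp
    elems = elems * tmp[39]
    tmp = tmp * (tmp % 17)
    tmp = tmp - 13 * tmp
    for result in price:
        elems = elems * (11 % elems)
        if 22 != 7:
            break
    return 12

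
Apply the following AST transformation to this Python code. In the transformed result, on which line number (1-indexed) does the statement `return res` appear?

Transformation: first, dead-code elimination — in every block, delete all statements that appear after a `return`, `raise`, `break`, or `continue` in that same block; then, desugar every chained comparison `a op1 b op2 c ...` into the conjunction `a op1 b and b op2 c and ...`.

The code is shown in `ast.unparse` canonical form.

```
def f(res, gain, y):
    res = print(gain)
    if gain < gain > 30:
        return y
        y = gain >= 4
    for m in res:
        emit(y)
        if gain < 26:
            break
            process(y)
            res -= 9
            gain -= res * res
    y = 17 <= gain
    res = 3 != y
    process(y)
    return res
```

12

Transformed code:
def f(res, gain, y):
    res = print(gain)
    if gain < gain and gain > 30:
        return y
    for m in res:
        emit(y)
        if gain < 26:
            break
    y = 17 <= gain
    res = 3 != y
    process(y)
    return res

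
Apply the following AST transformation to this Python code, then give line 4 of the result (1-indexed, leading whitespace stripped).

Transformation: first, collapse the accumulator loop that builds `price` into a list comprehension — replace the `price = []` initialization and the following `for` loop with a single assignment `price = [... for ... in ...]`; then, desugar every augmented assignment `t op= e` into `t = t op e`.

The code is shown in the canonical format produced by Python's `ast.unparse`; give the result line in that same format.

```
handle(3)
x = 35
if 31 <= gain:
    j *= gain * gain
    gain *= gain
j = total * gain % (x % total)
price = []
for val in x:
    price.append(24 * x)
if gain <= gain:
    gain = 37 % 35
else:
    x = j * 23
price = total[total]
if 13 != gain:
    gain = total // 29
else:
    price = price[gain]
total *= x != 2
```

Transformed code:
handle(3)
x = 35
if 31 <= gain:
    j = j * (gain * gain)
    gain = gain * gain
j = total * gain % (x % total)
price = [24 * x for val in x]
if gain <= gain:
    gain = 37 % 35
else:
    x = j * 23
price = total[total]
if 13 != gain:
    gain = total // 29
else:
    price = price[gain]
total = total * (x != 2)

j = j * (gain * gain)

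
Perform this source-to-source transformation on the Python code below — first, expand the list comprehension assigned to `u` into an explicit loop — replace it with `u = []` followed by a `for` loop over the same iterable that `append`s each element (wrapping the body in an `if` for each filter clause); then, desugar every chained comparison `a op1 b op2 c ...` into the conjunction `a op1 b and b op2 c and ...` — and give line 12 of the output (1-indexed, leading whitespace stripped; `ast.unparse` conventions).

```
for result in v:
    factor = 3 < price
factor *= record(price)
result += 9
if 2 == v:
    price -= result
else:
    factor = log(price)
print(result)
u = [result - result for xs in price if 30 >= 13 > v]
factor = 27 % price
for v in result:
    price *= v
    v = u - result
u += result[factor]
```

if 30 >= 13 and 13 > v:

Transformed code:
for result in v:
    factor = 3 < price
factor *= record(price)
result += 9
if 2 == v:
    price -= result
else:
    factor = log(price)
print(result)
u = []
for xs in price:
    if 30 >= 13 and 13 > v:
        u.append(result - result)
factor = 27 % price
for v in result:
    price *= v
    v = u - result
u += result[factor]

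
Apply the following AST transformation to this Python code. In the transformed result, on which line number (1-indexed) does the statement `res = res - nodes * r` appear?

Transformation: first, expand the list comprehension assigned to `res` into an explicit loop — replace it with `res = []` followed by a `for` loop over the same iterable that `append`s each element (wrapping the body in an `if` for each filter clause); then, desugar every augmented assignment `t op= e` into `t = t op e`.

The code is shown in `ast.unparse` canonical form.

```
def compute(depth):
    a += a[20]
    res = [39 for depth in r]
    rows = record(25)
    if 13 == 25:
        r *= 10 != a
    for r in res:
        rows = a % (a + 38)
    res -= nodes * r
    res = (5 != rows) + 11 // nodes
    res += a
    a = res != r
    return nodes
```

Transformed code:
def compute(depth):
    a = a + a[20]
    res = []
    for depth in r:
        res.append(39)
    rows = record(25)
    if 13 == 25:
        r = r * (10 != a)
    for r in res:
        rows = a % (a + 38)
    res = res - nodes * r
    res = (5 != rows) + 11 // nodes
    res = res + a
    a = res != r
    return nodes

11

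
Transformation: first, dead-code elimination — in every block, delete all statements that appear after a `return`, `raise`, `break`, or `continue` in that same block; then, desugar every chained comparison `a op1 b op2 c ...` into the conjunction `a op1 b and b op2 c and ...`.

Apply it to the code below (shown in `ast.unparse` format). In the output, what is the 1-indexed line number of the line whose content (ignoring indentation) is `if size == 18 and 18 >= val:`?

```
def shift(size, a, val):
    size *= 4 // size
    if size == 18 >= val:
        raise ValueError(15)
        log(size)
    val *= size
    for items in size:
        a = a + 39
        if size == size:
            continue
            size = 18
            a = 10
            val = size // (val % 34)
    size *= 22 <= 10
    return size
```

Transformed code:
def shift(size, a, val):
    size *= 4 // size
    if size == 18 and 18 >= val:
        raise ValueError(15)
    val *= size
    for items in size:
        a = a + 39
        if size == size:
            continue
    size *= 22 <= 10
    return size

3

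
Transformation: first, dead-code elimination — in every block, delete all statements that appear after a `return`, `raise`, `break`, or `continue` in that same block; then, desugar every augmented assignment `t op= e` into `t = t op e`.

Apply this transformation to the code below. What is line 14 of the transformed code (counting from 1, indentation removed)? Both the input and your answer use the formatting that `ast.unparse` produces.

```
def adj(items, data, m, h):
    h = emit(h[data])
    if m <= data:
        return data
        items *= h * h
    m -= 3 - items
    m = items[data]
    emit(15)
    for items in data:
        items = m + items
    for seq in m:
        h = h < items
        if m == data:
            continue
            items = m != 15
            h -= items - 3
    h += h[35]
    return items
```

h = h + h[35]

Transformed code:
def adj(items, data, m, h):
    h = emit(h[data])
    if m <= data:
        return data
    m = m - (3 - items)
    m = items[data]
    emit(15)
    for items in data:
        items = m + items
    for seq in m:
        h = h < items
        if m == data:
            continue
    h = h + h[35]
    return items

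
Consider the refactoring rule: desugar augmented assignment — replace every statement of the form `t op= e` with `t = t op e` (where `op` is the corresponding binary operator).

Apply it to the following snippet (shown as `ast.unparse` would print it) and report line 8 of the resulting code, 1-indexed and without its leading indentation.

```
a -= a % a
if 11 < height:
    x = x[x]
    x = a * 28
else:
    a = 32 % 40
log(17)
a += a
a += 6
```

a = a + a

Transformed code:
a = a - a % a
if 11 < height:
    x = x[x]
    x = a * 28
else:
    a = 32 % 40
log(17)
a = a + a
a = a + 6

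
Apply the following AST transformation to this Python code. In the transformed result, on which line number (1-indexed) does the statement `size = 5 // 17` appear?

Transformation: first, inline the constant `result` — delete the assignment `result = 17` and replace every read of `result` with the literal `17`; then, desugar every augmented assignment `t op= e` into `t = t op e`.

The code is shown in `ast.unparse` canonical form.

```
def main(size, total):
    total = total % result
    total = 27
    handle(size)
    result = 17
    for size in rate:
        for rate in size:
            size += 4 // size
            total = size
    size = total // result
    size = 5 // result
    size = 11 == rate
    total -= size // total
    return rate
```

10

Transformed code:
def main(size, total):
    total = total % 17
    total = 27
    handle(size)
    for size in rate:
        for rate in size:
            size = size + 4 // size
            total = size
    size = total // 17
    size = 5 // 17
    size = 11 == rate
    total = total - size // total
    return rate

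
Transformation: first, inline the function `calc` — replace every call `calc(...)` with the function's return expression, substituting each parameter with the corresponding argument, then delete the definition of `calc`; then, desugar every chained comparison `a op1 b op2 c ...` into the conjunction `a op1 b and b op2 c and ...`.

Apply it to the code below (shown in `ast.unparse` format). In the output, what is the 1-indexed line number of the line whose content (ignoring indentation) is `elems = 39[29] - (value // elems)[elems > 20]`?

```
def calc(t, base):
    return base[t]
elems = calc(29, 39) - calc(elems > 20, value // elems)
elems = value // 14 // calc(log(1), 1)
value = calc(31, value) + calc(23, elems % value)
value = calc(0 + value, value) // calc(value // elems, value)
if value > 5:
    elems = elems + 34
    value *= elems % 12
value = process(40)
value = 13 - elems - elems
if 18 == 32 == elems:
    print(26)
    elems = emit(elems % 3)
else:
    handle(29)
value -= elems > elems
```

1

Transformed code:
elems = 39[29] - (value // elems)[elems > 20]
elems = value // 14 // 1[log(1)]
value = value[31] + (elems % value)[23]
value = value[0 + value] // value[value // elems]
if value > 5:
    elems = elems + 34
    value *= elems % 12
value = process(40)
value = 13 - elems - elems
if 18 == 32 and 32 == elems:
    print(26)
    elems = emit(elems % 3)
else:
    handle(29)
value -= elems > elems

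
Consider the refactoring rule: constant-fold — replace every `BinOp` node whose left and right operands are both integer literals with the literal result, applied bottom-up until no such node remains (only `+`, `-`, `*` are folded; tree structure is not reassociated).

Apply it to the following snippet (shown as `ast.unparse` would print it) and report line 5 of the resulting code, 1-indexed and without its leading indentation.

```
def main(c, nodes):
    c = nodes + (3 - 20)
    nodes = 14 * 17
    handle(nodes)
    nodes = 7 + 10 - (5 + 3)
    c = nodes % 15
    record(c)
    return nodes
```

nodes = 9

Transformed code:
def main(c, nodes):
    c = nodes + -17
    nodes = 238
    handle(nodes)
    nodes = 9
    c = nodes % 15
    record(c)
    return nodes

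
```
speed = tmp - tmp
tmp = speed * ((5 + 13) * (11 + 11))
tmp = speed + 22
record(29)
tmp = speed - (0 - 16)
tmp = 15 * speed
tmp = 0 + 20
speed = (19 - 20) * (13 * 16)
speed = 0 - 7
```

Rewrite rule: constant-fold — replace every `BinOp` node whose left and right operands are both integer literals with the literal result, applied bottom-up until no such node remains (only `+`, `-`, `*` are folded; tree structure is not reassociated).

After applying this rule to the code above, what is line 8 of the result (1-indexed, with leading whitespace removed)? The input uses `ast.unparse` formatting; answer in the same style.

Transformed code:
speed = tmp - tmp
tmp = speed * 396
tmp = speed + 22
record(29)
tmp = speed - -16
tmp = 15 * speed
tmp = 20
speed = -208
speed = -7

speed = -208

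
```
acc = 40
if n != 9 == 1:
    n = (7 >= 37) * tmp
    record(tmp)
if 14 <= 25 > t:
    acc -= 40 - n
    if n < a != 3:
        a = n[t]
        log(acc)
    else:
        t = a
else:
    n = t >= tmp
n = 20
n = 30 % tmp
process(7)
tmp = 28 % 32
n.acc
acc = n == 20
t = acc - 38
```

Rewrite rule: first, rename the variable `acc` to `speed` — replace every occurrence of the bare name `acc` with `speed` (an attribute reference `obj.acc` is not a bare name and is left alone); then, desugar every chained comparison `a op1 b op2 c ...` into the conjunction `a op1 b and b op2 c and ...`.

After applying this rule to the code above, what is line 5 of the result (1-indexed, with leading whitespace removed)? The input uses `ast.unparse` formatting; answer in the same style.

if 14 <= 25 and 25 > t:

Transformed code:
speed = 40
if n != 9 and 9 == 1:
    n = (7 >= 37) * tmp
    record(tmp)
if 14 <= 25 and 25 > t:
    speed -= 40 - n
    if n < a and a != 3:
        a = n[t]
        log(speed)
    else:
        t = a
else:
    n = t >= tmp
n = 20
n = 30 % tmp
process(7)
tmp = 28 % 32
n.acc
speed = n == 20
t = speed - 38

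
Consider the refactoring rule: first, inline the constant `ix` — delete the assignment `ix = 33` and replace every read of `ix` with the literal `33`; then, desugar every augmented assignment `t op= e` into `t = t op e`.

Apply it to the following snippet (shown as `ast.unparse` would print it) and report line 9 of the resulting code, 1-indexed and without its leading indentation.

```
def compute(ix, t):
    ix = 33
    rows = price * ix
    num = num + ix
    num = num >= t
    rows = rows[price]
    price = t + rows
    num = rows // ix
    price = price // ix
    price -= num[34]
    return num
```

Transformed code:
def compute(ix, t):
    rows = price * 33
    num = num + 33
    num = num >= t
    rows = rows[price]
    price = t + rows
    num = rows // 33
    price = price // 33
    price = price - num[34]
    return num

price = price - num[34]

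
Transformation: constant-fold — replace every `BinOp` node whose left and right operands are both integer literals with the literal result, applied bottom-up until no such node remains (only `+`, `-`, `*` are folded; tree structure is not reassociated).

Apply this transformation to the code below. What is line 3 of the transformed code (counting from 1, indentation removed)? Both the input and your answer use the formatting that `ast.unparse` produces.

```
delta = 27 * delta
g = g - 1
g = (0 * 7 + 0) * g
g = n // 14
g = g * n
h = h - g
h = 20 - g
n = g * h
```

g = 0 * g

Transformed code:
delta = 27 * delta
g = g - 1
g = 0 * g
g = n // 14
g = g * n
h = h - g
h = 20 - g
n = g * h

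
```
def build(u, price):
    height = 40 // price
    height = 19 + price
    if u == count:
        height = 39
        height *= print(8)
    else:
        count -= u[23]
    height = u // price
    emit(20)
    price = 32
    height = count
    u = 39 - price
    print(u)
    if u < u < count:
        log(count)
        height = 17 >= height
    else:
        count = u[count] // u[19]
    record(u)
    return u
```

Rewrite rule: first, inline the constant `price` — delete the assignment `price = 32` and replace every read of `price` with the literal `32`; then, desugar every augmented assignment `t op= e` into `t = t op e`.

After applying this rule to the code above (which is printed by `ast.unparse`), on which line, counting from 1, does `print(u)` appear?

Transformed code:
def build(u, price):
    height = 40 // 32
    height = 19 + 32
    if u == count:
        height = 39
        height = height * print(8)
    else:
        count = count - u[23]
    height = u // 32
    emit(20)
    height = count
    u = 39 - 32
    print(u)
    if u < u < count:
        log(count)
        height = 17 >= height
    else:
        count = u[count] // u[19]
    record(u)
    return u

13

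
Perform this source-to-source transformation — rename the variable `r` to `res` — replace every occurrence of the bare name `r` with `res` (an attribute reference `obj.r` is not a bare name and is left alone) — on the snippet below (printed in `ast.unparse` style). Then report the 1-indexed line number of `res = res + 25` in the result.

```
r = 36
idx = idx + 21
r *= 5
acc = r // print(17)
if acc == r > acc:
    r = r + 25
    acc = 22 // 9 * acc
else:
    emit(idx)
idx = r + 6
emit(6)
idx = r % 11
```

Transformed code:
res = 36
idx = idx + 21
res *= 5
acc = res // print(17)
if acc == res > acc:
    res = res + 25
    acc = 22 // 9 * acc
else:
    emit(idx)
idx = res + 6
emit(6)
idx = res % 11

6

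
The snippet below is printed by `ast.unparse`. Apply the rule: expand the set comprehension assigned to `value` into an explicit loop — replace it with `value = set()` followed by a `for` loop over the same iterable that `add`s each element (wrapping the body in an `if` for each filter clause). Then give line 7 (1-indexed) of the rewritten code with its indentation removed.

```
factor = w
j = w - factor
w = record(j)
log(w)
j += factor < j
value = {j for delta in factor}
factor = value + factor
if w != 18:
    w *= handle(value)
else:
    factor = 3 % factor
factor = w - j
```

for delta in factor:

Transformed code:
factor = w
j = w - factor
w = record(j)
log(w)
j += factor < j
value = set()
for delta in factor:
    value.add(j)
factor = value + factor
if w != 18:
    w *= handle(value)
else:
    factor = 3 % factor
factor = w - j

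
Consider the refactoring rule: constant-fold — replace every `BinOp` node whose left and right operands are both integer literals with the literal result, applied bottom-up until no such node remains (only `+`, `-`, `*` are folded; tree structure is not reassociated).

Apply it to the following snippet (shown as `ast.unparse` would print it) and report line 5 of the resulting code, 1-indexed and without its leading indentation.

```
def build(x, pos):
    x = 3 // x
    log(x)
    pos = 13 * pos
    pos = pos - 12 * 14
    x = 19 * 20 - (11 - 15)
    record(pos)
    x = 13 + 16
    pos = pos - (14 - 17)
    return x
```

pos = pos - 168

Transformed code:
def build(x, pos):
    x = 3 // x
    log(x)
    pos = 13 * pos
    pos = pos - 168
    x = 384
    record(pos)
    x = 29
    pos = pos - -3
    return x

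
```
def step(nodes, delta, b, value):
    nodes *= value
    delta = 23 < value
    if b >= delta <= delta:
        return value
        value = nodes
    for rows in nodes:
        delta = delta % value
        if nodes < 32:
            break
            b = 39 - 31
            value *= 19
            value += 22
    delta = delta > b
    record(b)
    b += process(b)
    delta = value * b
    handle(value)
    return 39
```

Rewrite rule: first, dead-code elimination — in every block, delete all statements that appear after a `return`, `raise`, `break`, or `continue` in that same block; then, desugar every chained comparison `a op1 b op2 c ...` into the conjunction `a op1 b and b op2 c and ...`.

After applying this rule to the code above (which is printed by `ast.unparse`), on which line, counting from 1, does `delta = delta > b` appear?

Transformed code:
def step(nodes, delta, b, value):
    nodes *= value
    delta = 23 < value
    if b >= delta and delta <= delta:
        return value
    for rows in nodes:
        delta = delta % value
        if nodes < 32:
            break
    delta = delta > b
    record(b)
    b += process(b)
    delta = value * b
    handle(value)
    return 39

10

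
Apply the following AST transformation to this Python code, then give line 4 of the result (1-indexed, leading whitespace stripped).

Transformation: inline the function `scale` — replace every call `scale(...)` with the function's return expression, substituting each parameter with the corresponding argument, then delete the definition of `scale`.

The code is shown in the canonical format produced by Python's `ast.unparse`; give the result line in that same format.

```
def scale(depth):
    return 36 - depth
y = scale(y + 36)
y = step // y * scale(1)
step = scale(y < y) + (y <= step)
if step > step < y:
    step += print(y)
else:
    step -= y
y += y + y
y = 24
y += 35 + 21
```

Transformed code:
y = 36 - (y + 36)
y = step // y * (36 - 1)
step = 36 - (y < y) + (y <= step)
if step > step < y:
    step += print(y)
else:
    step -= y
y += y + y
y = 24
y += 35 + 21

if step > step < y:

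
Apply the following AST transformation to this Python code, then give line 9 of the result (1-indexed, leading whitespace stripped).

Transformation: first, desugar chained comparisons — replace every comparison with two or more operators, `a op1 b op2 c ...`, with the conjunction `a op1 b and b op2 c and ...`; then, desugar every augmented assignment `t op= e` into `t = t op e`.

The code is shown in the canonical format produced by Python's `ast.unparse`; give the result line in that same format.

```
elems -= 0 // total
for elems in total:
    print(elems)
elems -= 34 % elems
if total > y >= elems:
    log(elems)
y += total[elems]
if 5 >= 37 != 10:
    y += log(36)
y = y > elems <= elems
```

Transformed code:
elems = elems - 0 // total
for elems in total:
    print(elems)
elems = elems - 34 % elems
if total > y and y >= elems:
    log(elems)
y = y + total[elems]
if 5 >= 37 and 37 != 10:
    y = y + log(36)
y = y > elems and elems <= elems

y = y + log(36)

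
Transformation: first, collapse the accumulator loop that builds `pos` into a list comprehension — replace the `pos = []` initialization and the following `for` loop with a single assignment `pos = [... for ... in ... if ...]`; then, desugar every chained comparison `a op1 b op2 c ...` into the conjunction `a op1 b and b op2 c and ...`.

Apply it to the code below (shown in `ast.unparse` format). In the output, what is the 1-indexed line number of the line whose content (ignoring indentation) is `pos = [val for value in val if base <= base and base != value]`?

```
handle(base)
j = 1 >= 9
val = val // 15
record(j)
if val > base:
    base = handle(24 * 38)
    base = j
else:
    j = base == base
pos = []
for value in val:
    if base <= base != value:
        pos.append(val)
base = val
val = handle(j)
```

10

Transformed code:
handle(base)
j = 1 >= 9
val = val // 15
record(j)
if val > base:
    base = handle(24 * 38)
    base = j
else:
    j = base == base
pos = [val for value in val if base <= base and base != value]
base = val
val = handle(j)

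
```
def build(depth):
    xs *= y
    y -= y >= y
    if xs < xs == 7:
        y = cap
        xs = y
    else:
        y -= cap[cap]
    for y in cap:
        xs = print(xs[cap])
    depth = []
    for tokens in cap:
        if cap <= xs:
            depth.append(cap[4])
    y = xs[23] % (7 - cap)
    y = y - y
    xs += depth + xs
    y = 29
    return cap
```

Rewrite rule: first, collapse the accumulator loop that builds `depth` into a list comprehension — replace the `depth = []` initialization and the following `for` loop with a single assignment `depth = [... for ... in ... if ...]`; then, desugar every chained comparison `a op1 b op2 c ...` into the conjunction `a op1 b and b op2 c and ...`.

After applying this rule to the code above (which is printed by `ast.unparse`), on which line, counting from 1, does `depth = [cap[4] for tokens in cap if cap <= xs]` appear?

Transformed code:
def build(depth):
    xs *= y
    y -= y >= y
    if xs < xs and xs == 7:
        y = cap
        xs = y
    else:
        y -= cap[cap]
    for y in cap:
        xs = print(xs[cap])
    depth = [cap[4] for tokens in cap if cap <= xs]
    y = xs[23] % (7 - cap)
    y = y - y
    xs += depth + xs
    y = 29
    return cap

11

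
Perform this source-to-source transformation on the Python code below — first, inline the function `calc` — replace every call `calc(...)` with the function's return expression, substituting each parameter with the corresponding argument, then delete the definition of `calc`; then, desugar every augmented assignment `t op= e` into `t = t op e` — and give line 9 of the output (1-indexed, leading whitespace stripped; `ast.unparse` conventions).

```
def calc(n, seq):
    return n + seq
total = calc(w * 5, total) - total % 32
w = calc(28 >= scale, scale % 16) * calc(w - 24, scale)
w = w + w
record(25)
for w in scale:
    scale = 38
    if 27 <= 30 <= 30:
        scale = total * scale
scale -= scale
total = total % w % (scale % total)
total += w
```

Transformed code:
total = w * 5 + total - total % 32
w = ((28 >= scale) + scale % 16) * (w - 24 + scale)
w = w + w
record(25)
for w in scale:
    scale = 38
    if 27 <= 30 <= 30:
        scale = total * scale
scale = scale - scale
total = total % w % (scale % total)
total = total + w

scale = scale - scale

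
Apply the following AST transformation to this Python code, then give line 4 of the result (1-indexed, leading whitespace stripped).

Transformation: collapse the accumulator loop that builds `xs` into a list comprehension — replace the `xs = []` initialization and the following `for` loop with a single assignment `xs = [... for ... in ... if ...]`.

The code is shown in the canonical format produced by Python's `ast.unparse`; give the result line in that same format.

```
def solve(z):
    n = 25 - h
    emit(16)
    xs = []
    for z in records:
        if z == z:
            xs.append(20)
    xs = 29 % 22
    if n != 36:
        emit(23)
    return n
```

xs = [20 for z in records if z == z]

Transformed code:
def solve(z):
    n = 25 - h
    emit(16)
    xs = [20 for z in records if z == z]
    xs = 29 % 22
    if n != 36:
        emit(23)
    return n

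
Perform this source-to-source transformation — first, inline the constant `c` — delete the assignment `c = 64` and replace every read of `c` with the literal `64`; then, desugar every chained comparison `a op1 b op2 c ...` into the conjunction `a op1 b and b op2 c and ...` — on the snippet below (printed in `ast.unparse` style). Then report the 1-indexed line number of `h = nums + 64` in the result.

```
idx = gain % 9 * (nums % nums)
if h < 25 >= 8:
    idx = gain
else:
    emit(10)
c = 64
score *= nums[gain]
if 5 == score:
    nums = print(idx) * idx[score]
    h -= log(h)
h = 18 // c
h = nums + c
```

11

Transformed code:
idx = gain % 9 * (nums % nums)
if h < 25 and 25 >= 8:
    idx = gain
else:
    emit(10)
score *= nums[gain]
if 5 == score:
    nums = print(idx) * idx[score]
    h -= log(h)
h = 18 // 64
h = nums + 64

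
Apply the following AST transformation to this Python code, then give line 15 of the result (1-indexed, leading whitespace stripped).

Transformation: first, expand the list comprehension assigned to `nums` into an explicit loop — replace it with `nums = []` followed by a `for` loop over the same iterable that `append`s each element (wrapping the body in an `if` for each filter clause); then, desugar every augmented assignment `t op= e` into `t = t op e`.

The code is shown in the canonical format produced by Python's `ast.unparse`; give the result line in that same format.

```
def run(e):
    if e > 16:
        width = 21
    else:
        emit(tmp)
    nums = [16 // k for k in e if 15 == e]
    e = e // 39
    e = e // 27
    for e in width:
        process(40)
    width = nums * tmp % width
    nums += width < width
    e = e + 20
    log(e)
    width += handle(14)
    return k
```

nums = nums + (width < width)

Transformed code:
def run(e):
    if e > 16:
        width = 21
    else:
        emit(tmp)
    nums = []
    for k in e:
        if 15 == e:
            nums.append(16 // k)
    e = e // 39
    e = e // 27
    for e in width:
        process(40)
    width = nums * tmp % width
    nums = nums + (width < width)
    e = e + 20
    log(e)
    width = width + handle(14)
    return k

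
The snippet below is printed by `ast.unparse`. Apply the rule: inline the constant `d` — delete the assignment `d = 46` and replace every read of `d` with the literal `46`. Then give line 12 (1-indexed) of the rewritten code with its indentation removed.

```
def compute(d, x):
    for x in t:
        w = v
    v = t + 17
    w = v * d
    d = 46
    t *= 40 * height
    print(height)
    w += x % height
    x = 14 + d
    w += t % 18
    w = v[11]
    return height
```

return height

Transformed code:
def compute(d, x):
    for x in t:
        w = v
    v = t + 17
    w = v * 46
    t *= 40 * height
    print(height)
    w += x % height
    x = 14 + 46
    w += t % 18
    w = v[11]
    return height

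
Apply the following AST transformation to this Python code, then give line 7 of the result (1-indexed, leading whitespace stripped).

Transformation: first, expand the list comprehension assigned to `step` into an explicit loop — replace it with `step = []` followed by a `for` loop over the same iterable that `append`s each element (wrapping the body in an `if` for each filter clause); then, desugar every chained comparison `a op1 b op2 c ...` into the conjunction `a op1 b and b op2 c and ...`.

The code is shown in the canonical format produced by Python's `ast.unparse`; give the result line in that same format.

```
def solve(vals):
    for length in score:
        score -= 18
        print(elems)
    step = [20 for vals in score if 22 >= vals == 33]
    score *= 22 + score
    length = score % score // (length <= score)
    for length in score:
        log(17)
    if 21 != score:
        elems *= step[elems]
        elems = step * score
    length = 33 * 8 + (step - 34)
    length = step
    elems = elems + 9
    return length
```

if 22 >= vals and vals == 33:

Transformed code:
def solve(vals):
    for length in score:
        score -= 18
        print(elems)
    step = []
    for vals in score:
        if 22 >= vals and vals == 33:
            step.append(20)
    score *= 22 + score
    length = score % score // (length <= score)
    for length in score:
        log(17)
    if 21 != score:
        elems *= step[elems]
        elems = step * score
    length = 33 * 8 + (step - 34)
    length = step
    elems = elems + 9
    return length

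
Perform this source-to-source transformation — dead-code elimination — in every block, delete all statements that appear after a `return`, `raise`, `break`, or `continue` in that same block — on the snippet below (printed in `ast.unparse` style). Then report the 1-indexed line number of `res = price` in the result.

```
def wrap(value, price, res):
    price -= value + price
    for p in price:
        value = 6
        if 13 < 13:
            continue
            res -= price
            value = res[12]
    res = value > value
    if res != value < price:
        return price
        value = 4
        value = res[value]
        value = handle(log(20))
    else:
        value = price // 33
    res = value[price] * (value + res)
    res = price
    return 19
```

13

Transformed code:
def wrap(value, price, res):
    price -= value + price
    for p in price:
        value = 6
        if 13 < 13:
            continue
    res = value > value
    if res != value < price:
        return price
    else:
        value = price // 33
    res = value[price] * (value + res)
    res = price
    return 19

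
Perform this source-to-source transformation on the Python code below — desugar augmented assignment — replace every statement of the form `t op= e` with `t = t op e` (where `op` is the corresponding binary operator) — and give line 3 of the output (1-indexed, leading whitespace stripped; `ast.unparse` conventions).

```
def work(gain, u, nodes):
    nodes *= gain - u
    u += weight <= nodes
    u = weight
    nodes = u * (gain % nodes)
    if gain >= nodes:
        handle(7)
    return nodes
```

Transformed code:
def work(gain, u, nodes):
    nodes = nodes * (gain - u)
    u = u + (weight <= nodes)
    u = weight
    nodes = u * (gain % nodes)
    if gain >= nodes:
        handle(7)
    return nodes

u = u + (weight <= nodes)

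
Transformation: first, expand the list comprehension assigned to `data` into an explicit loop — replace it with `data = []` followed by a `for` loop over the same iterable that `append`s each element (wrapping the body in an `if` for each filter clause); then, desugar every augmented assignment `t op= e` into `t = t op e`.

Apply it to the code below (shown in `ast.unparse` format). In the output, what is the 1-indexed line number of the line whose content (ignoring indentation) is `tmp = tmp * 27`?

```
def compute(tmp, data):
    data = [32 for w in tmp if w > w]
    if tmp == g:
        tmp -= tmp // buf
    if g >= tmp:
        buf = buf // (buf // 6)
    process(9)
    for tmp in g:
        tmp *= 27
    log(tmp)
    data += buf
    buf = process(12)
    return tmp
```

Transformed code:
def compute(tmp, data):
    data = []
    for w in tmp:
        if w > w:
            data.append(32)
    if tmp == g:
        tmp = tmp - tmp // buf
    if g >= tmp:
        buf = buf // (buf // 6)
    process(9)
    for tmp in g:
        tmp = tmp * 27
    log(tmp)
    data = data + buf
    buf = process(12)
    return tmp

12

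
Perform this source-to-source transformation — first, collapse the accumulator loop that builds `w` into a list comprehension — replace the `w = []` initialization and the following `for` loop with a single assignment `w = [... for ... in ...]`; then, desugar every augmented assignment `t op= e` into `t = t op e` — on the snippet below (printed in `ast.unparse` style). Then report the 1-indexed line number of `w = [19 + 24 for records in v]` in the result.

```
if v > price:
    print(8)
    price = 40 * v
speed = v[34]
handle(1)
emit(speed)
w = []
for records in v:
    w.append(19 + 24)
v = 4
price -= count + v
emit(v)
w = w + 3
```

7

Transformed code:
if v > price:
    print(8)
    price = 40 * v
speed = v[34]
handle(1)
emit(speed)
w = [19 + 24 for records in v]
v = 4
price = price - (count + v)
emit(v)
w = w + 3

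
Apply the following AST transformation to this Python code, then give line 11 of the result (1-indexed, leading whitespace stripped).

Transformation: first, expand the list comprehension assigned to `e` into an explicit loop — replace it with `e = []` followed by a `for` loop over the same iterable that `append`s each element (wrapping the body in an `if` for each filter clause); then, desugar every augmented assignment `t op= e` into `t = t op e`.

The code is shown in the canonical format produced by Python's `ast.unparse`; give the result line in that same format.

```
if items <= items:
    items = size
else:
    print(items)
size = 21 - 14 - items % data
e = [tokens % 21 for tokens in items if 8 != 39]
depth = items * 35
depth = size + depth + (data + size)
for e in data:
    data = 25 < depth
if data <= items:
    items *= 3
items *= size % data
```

depth = size + depth + (data + size)

Transformed code:
if items <= items:
    items = size
else:
    print(items)
size = 21 - 14 - items % data
e = []
for tokens in items:
    if 8 != 39:
        e.append(tokens % 21)
depth = items * 35
depth = size + depth + (data + size)
for e in data:
    data = 25 < depth
if data <= items:
    items = items * 3
items = items * (size % data)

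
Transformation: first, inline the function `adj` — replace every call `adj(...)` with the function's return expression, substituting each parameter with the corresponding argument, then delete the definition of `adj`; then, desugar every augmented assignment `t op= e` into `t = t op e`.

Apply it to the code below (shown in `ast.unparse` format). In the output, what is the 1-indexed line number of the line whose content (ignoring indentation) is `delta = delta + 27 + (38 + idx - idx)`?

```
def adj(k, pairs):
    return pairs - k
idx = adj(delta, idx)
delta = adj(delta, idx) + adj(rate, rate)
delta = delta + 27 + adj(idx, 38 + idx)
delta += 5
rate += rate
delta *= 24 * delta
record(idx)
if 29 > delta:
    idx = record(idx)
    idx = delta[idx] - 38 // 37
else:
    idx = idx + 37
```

Transformed code:
idx = idx - delta
delta = idx - delta + (rate - rate)
delta = delta + 27 + (38 + idx - idx)
delta = delta + 5
rate = rate + rate
delta = delta * (24 * delta)
record(idx)
if 29 > delta:
    idx = record(idx)
    idx = delta[idx] - 38 // 37
else:
    idx = idx + 37

3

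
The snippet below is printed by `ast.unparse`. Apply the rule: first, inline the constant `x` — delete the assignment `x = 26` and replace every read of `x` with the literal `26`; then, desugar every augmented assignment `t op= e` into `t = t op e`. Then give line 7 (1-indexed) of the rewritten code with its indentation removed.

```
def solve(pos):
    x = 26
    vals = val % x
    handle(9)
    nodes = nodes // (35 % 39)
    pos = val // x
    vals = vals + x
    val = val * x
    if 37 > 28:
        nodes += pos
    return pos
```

val = val * 26

Transformed code:
def solve(pos):
    vals = val % 26
    handle(9)
    nodes = nodes // (35 % 39)
    pos = val // 26
    vals = vals + 26
    val = val * 26
    if 37 > 28:
        nodes = nodes + pos
    return pos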